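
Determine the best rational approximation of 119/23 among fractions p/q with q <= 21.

Expand x = 119/23 as a continued fraction with the Euclidean algorithm:
  119 = 5*23 + 4, so a_0 = 5.
  23 = 5*4 + 3, so a_1 = 5.
  4 = 1*3 + 1, so a_2 = 1.
  3 = 3*1 + 0, so a_3 = 3.
so x = [5; 5, 1, 3].
Convergents (p_i = a_i*p_{i-1} + p_{i-2}, q_i = a_i*q_{i-1} + q_{i-2} with p_{-2}=0, p_{-1}=1, q_{-2}=1, q_{-1}=0), until the denominator exceeds 21:
  i=0: a_0=5, p_0 = 5*1 + 0 = 5, q_0 = 5*0 + 1 = 1.
  i=1: a_1=5, p_1 = 5*5 + 1 = 26, q_1 = 5*1 + 0 = 5.
  i=2: a_2=1, p_2 = 1*26 + 5 = 31, q_2 = 1*5 + 1 = 6.
  i=3: a_3=3, p_3 = 3*31 + 26 = 119, q_3 = 3*6 + 5 = 23.
q_3 = 23 > 21, so the last convergent with denominator <= 21 is p_2/q_2 = 31/6.
The closest fraction with denominator <= 21 is either p_2/q_2 or the intermediate fraction (k*p_2 + p_1)/(k*q_2 + q_1) with the largest k >= 1 whose denominator stays <= 21; these approach x as k grows, and every other convergent or intermediate fraction in range is farther away.
Largest k: floor((21 - q_1)/q_2) = floor((21 - 5)/6) = 2.
That gives (2*31 + 26)/(2*6 + 5) = 88/17.
Compare the errors: |x - 31/6| = |119*6 - 31*23|/(23*6) = 1/138, and |x - 88/17| = |119*17 - 88*23|/(23*17) = 1/391.
Cross-multiplying, 1*138 = 138 < 391 = 1*391, so 1/391 is smaller: the intermediate fraction 88/17 is closer to x than 31/6.

88/17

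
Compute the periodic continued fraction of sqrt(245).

[15; (1, 1, 1, 7, 6, 7, 1, 1, 1, 30)]

Write x_i = (sqrt(245) + m_i)/d_i with (m_0, d_0) = (0, 1). a_0 = floor(sqrt(245)) = 15, since 15^2 = 225 <= 245 < 256 = 16^2.
Iterate m_{i+1} = d_i*a_i - m_i, d_{i+1} = (245 - m_{i+1}^2)/d_i, a_{i+1} = floor((a_0 + m_{i+1})/d_{i+1}):
  m_1 = 1*15 - 0 = 15, d_1 = (245 - 15^2)/1 = 20/1 = 20, a_1 = floor((15 + 15)/20) = 1.
  m_2 = 20*1 - 15 = 5, d_2 = (245 - 5^2)/20 = 220/20 = 11, a_2 = floor((15 + 5)/11) = 1.
  m_3 = 11*1 - 5 = 6, d_3 = (245 - 6^2)/11 = 209/11 = 19, a_3 = floor((15 + 6)/19) = 1.
  m_4 = 19*1 - 6 = 13, d_4 = (245 - 13^2)/19 = 76/19 = 4, a_4 = floor((15 + 13)/4) = 7.
  m_5 = 4*7 - 13 = 15, d_5 = (245 - 15^2)/4 = 20/4 = 5, a_5 = floor((15 + 15)/5) = 6.
  m_6 = 5*6 - 15 = 15, d_6 = (245 - 15^2)/5 = 20/5 = 4, a_6 = floor((15 + 15)/4) = 7.
  m_7 = 4*7 - 15 = 13, d_7 = (245 - 13^2)/4 = 76/4 = 19, a_7 = floor((15 + 13)/19) = 1.
  m_8 = 19*1 - 13 = 6, d_8 = (245 - 6^2)/19 = 209/19 = 11, a_8 = floor((15 + 6)/11) = 1.
  m_9 = 11*1 - 6 = 5, d_9 = (245 - 5^2)/11 = 220/11 = 20, a_9 = floor((15 + 5)/20) = 1.
  m_10 = 20*1 - 5 = 15, d_10 = (245 - 15^2)/20 = 20/20 = 1, a_10 = floor((15 + 15)/1) = 30.
  m_11 = 1*30 - 15 = 15, d_11 = (245 - 15^2)/1 = 20/1 = 20: (m_11, d_11) = (m_1, d_1) = (15, 20), so from here the quotients repeat a_1, ..., a_10; the period length is 10.
Hence the expansion of sqrt(245) is a_0 = 15 followed by the repeating block 1, 1, 1, 7, 6, 7, 1, 1, 1, 30 (period 10).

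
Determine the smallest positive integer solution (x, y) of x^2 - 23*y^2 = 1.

(x, y) = (24, 5)

First expand sqrt(23) as a continued fraction. With x_i = (sqrt(23) + m_i)/d_i and (m_0, d_0) = (0, 1): a_0 = floor(sqrt(23)) = 4, since 4^2 = 16 <= 23 < 25 = 5^2.
Iterate m_{i+1} = d_i*a_i - m_i, d_{i+1} = (23 - m_{i+1}^2)/d_i, a_{i+1} = floor((a_0 + m_{i+1})/d_{i+1}):
  m_1 = 1*4 - 0 = 4, d_1 = (23 - 4^2)/1 = 7/1 = 7, a_1 = floor((4 + 4)/7) = 1.
  m_2 = 7*1 - 4 = 3, d_2 = (23 - 3^2)/7 = 14/7 = 2, a_2 = floor((4 + 3)/2) = 3.
  m_3 = 2*3 - 3 = 3, d_3 = (23 - 3^2)/2 = 14/2 = 7, a_3 = floor((4 + 3)/7) = 1.
  m_4 = 7*1 - 3 = 4, d_4 = (23 - 4^2)/7 = 7/7 = 1, a_4 = floor((4 + 4)/1) = 8.
  m_5 = 1*8 - 4 = 4, d_5 = (23 - 4^2)/1 = 7/1 = 7: (m_5, d_5) = (m_1, d_1) = (4, 7), so from here the quotients repeat a_1, ..., a_4; the period length is 4.
So sqrt(23) = [4; (1, 3, 1, 8)] with period length k = 4.
k is even, so the fundamental solution of x^2 - 23y^2 = 1 is (p_{k-1}, q_{k-1}) = (p_3, q_3); compute convergents through index 3.
Convergents (p_i = a_i*p_{i-1} + p_{i-2}, q_i = a_i*q_{i-1} + q_{i-2} with p_{-2}=0, p_{-1}=1, q_{-2}=1, q_{-1}=0):
  i=0: a_0=4, p_0 = 4*1 + 0 = 4, q_0 = 4*0 + 1 = 1.
  i=1: a_1=1, p_1 = 1*4 + 1 = 5, q_1 = 1*1 + 0 = 1.
  i=2: a_2=3, p_2 = 3*5 + 4 = 19, q_2 = 3*1 + 1 = 4.
  i=3: a_3=1, p_3 = 1*19 + 5 = 24, q_3 = 1*4 + 1 = 5.
Check: 24^2 - 23*5^2 = 576 - 575 = 1, so (x, y) = (24, 5) solves the equation, and by the theorem it is the least positive solution.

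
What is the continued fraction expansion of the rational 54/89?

[0; 1, 1, 1, 1, 5, 3]

Run the Euclidean algorithm on 54 and 89; the successive quotients are the partial quotients a_0, a_1, ... (each step inverts the fractional part left over by the previous one):
  54 = 0*89 + 54, so a_0 = 0.
  89 = 1*54 + 35, so a_1 = 1.
  54 = 1*35 + 19, so a_2 = 1.
  35 = 1*19 + 16, so a_3 = 1.
  19 = 1*16 + 3, so a_4 = 1.
  16 = 5*3 + 1, so a_5 = 5.
  3 = 3*1 + 0, so a_6 = 3.
The remainder reaches 0 after 7 divisions, so the expansion has 7 partial quotients, read off in order.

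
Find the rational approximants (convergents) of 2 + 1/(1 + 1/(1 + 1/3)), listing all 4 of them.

2/1, 3/1, 5/2, 18/7

Using the convergent recurrence p_i = a_i*p_{i-1} + p_{i-2}, q_i = a_i*q_{i-1} + q_{i-2} with p_{-2}=0, p_{-1}=1, q_{-2}=1, q_{-1}=0:
  i=0: a_0=2, p_0 = 2*1 + 0 = 2, q_0 = 2*0 + 1 = 1.
  i=1: a_1=1, p_1 = 1*2 + 1 = 3, q_1 = 1*1 + 0 = 1.
  i=2: a_2=1, p_2 = 1*3 + 2 = 5, q_2 = 1*1 + 1 = 2.
  i=3: a_3=3, p_3 = 3*5 + 3 = 18, q_3 = 3*2 + 1 = 7.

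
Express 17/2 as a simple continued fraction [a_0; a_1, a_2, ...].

Run the Euclidean algorithm on 17 and 2; the successive quotients are the partial quotients a_0, a_1, ... (each step inverts the fractional part left over by the previous one):
  17 = 8*2 + 1, so a_0 = 8.
  2 = 2*1 + 0, so a_1 = 2.
The remainder reaches 0 after 2 divisions, so the expansion has 2 partial quotients, read off in order.

[8; 2]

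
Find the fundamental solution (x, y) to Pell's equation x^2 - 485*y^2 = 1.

First expand sqrt(485) as a continued fraction. With x_i = (sqrt(485) + m_i)/d_i and (m_0, d_0) = (0, 1): a_0 = floor(sqrt(485)) = 22, since 22^2 = 484 <= 485 < 529 = 23^2.
Iterate m_{i+1} = d_i*a_i - m_i, d_{i+1} = (485 - m_{i+1}^2)/d_i, a_{i+1} = floor((a_0 + m_{i+1})/d_{i+1}):
  m_1 = 1*22 - 0 = 22, d_1 = (485 - 22^2)/1 = 1/1 = 1, a_1 = floor((22 + 22)/1) = 44.
  m_2 = 1*44 - 22 = 22, d_2 = (485 - 22^2)/1 = 1/1 = 1: (m_2, d_2) = (m_1, d_1) = (22, 1), so from here the quotient a_1 repeats; the period length is 1.
So sqrt(485) = [22; (44)] with period length k = 1.
k is odd, so (p_{k-1}, q_{k-1}) only solves x^2 - 485y^2 = -1 and the fundamental solution of x^2 - 485y^2 = 1 is (p_{2k-1}, q_{2k-1}) = (p_1, q_1); compute convergents through index 1, running through the period twice.
Convergents (p_i = a_i*p_{i-1} + p_{i-2}, q_i = a_i*q_{i-1} + q_{i-2} with p_{-2}=0, p_{-1}=1, q_{-2}=1, q_{-1}=0):
  i=0: a_0=22, p_0 = 22*1 + 0 = 22, q_0 = 22*0 + 1 = 1.
  i=1: a_1=44, p_1 = 44*22 + 1 = 969, q_1 = 44*1 + 0 = 44.
Indeed p_0^2 - 485*q_0^2 = 484 - 485 = -1, not +1.
Check: 969^2 - 485*44^2 = 938961 - 938960 = 1, so (x, y) = (969, 44) solves the equation, and by the theorem it is the least positive solution.

(x, y) = (969, 44)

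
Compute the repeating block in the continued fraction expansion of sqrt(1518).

Write x_i = (sqrt(1518) + m_i)/d_i with (m_0, d_0) = (0, 1). a_0 = floor(sqrt(1518)) = 38, since 38^2 = 1444 <= 1518 < 1521 = 39^2.
Iterate m_{i+1} = d_i*a_i - m_i, d_{i+1} = (1518 - m_{i+1}^2)/d_i, a_{i+1} = floor((a_0 + m_{i+1})/d_{i+1}):
  m_1 = 1*38 - 0 = 38, d_1 = (1518 - 38^2)/1 = 74/1 = 74, a_1 = floor((38 + 38)/74) = 1.
  m_2 = 74*1 - 38 = 36, d_2 = (1518 - 36^2)/74 = 222/74 = 3, a_2 = floor((38 + 36)/3) = 24.
  m_3 = 3*24 - 36 = 36, d_3 = (1518 - 36^2)/3 = 222/3 = 74, a_3 = floor((38 + 36)/74) = 1.
  m_4 = 74*1 - 36 = 38, d_4 = (1518 - 38^2)/74 = 74/74 = 1, a_4 = floor((38 + 38)/1) = 76.
  m_5 = 1*76 - 38 = 38, d_5 = (1518 - 38^2)/1 = 74/1 = 74: (m_5, d_5) = (m_1, d_1) = (38, 74), so from here the quotients repeat a_1, ..., a_4; the period length is 4.
Hence the expansion of sqrt(1518) is a_0 = 38 followed by the repeating block 1, 24, 1, 76 (period 4).

[38; (1, 24, 1, 76)]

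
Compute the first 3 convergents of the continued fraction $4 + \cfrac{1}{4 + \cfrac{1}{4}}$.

Using the convergent recurrence p_i = a_i*p_{i-1} + p_{i-2}, q_i = a_i*q_{i-1} + q_{i-2} with p_{-2}=0, p_{-1}=1, q_{-2}=1, q_{-1}=0:
  i=0: a_0=4, p_0 = 4*1 + 0 = 4, q_0 = 4*0 + 1 = 1.
  i=1: a_1=4, p_1 = 4*4 + 1 = 17, q_1 = 4*1 + 0 = 4.
  i=2: a_2=4, p_2 = 4*17 + 4 = 72, q_2 = 4*4 + 1 = 17.

4/1, 17/4, 72/17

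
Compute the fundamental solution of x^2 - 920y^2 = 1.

(x, y) = (91, 3)

First expand sqrt(920) as a continued fraction. With x_i = (sqrt(920) + m_i)/d_i and (m_0, d_0) = (0, 1): a_0 = floor(sqrt(920)) = 30, since 30^2 = 900 <= 920 < 961 = 31^2.
Iterate m_{i+1} = d_i*a_i - m_i, d_{i+1} = (920 - m_{i+1}^2)/d_i, a_{i+1} = floor((a_0 + m_{i+1})/d_{i+1}):
  m_1 = 1*30 - 0 = 30, d_1 = (920 - 30^2)/1 = 20/1 = 20, a_1 = floor((30 + 30)/20) = 3.
  m_2 = 20*3 - 30 = 30, d_2 = (920 - 30^2)/20 = 20/20 = 1, a_2 = floor((30 + 30)/1) = 60.
  m_3 = 1*60 - 30 = 30, d_3 = (920 - 30^2)/1 = 20/1 = 20: (m_3, d_3) = (m_1, d_1) = (30, 20), so from here the quotients repeat a_1, a_2; the period length is 2.
So sqrt(920) = [30; (3, 60)] with period length k = 2.
k is even, so the fundamental solution of x^2 - 920y^2 = 1 is (p_{k-1}, q_{k-1}) = (p_1, q_1); compute convergents through index 1.
Convergents (p_i = a_i*p_{i-1} + p_{i-2}, q_i = a_i*q_{i-1} + q_{i-2} with p_{-2}=0, p_{-1}=1, q_{-2}=1, q_{-1}=0):
  i=0: a_0=30, p_0 = 30*1 + 0 = 30, q_0 = 30*0 + 1 = 1.
  i=1: a_1=3, p_1 = 3*30 + 1 = 91, q_1 = 3*1 + 0 = 3.
Check: 91^2 - 920*3^2 = 8281 - 8280 = 1, so (x, y) = (91, 3) solves the equation, and by the theorem it is the least positive solution.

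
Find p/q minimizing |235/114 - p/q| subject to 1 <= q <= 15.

Expand x = 235/114 as a continued fraction with the Euclidean algorithm:
  235 = 2*114 + 7, so a_0 = 2.
  114 = 16*7 + 2, so a_1 = 16.
  7 = 3*2 + 1, so a_2 = 3.
  2 = 2*1 + 0, so a_3 = 2.
so x = [2; 16, 3, 2].
Convergents (p_i = a_i*p_{i-1} + p_{i-2}, q_i = a_i*q_{i-1} + q_{i-2} with p_{-2}=0, p_{-1}=1, q_{-2}=1, q_{-1}=0), until the denominator exceeds 15:
  i=0: a_0=2, p_0 = 2*1 + 0 = 2, q_0 = 2*0 + 1 = 1.
  i=1: a_1=16, p_1 = 16*2 + 1 = 33, q_1 = 16*1 + 0 = 16.
q_1 = 16 > 15, so the last convergent with denominator <= 15 is p_0/q_0 = 2/1.
The closest fraction with denominator <= 15 is either p_0/q_0 or the intermediate fraction (k*p_0 + p_{-1})/(k*q_0 + q_{-1}) with the largest k >= 1 whose denominator stays <= 15; these approach x as k grows, and every other convergent or intermediate fraction in range is farther away.
Largest k: floor((15 - q_{-1})/q_0) = floor((15 - 0)/1) = 15 (using the seeds p_{-1} = 1, q_{-1} = 0).
That gives (15*2 + 1)/(15*1 + 0) = 31/15.
Compare the errors: |x - 2/1| = |235*1 - 2*114|/(114*1) = 7/114, and |x - 31/15| = |235*15 - 31*114|/(114*15) = 9/1710.
Cross-multiplying, 9*114 = 1026 < 11970 = 7*1710, so 9/1710 is smaller: the intermediate fraction 31/15 is closer to x than 2/1.

31/15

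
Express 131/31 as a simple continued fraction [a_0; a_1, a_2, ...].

Run the Euclidean algorithm on 131 and 31; the successive quotients are the partial quotients a_0, a_1, ... (each step inverts the fractional part left over by the previous one):
  131 = 4*31 + 7, so a_0 = 4.
  31 = 4*7 + 3, so a_1 = 4.
  7 = 2*3 + 1, so a_2 = 2.
  3 = 3*1 + 0, so a_3 = 3.
The remainder reaches 0 after 4 divisions, so the expansion has 4 partial quotients, read off in order.

[4; 4, 2, 3]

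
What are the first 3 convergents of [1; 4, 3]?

1/1, 5/4, 16/13

Using the convergent recurrence p_i = a_i*p_{i-1} + p_{i-2}, q_i = a_i*q_{i-1} + q_{i-2} with p_{-2}=0, p_{-1}=1, q_{-2}=1, q_{-1}=0:
  i=0: a_0=1, p_0 = 1*1 + 0 = 1, q_0 = 1*0 + 1 = 1.
  i=1: a_1=4, p_1 = 4*1 + 1 = 5, q_1 = 4*1 + 0 = 4.
  i=2: a_2=3, p_2 = 3*5 + 1 = 16, q_2 = 3*4 + 1 = 13.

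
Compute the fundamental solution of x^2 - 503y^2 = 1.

(x, y) = (24648, 1099)

First expand sqrt(503) as a continued fraction. With x_i = (sqrt(503) + m_i)/d_i and (m_0, d_0) = (0, 1): a_0 = floor(sqrt(503)) = 22, since 22^2 = 484 <= 503 < 529 = 23^2.
Iterate m_{i+1} = d_i*a_i - m_i, d_{i+1} = (503 - m_{i+1}^2)/d_i, a_{i+1} = floor((a_0 + m_{i+1})/d_{i+1}):
  m_1 = 1*22 - 0 = 22, d_1 = (503 - 22^2)/1 = 19/1 = 19, a_1 = floor((22 + 22)/19) = 2.
  m_2 = 19*2 - 22 = 16, d_2 = (503 - 16^2)/19 = 247/19 = 13, a_2 = floor((22 + 16)/13) = 2.
  m_3 = 13*2 - 16 = 10, d_3 = (503 - 10^2)/13 = 403/13 = 31, a_3 = floor((22 + 10)/31) = 1.
  m_4 = 31*1 - 10 = 21, d_4 = (503 - 21^2)/31 = 62/31 = 2, a_4 = floor((22 + 21)/2) = 21.
  m_5 = 2*21 - 21 = 21, d_5 = (503 - 21^2)/2 = 62/2 = 31, a_5 = floor((22 + 21)/31) = 1.
  m_6 = 31*1 - 21 = 10, d_6 = (503 - 10^2)/31 = 403/31 = 13, a_6 = floor((22 + 10)/13) = 2.
  m_7 = 13*2 - 10 = 16, d_7 = (503 - 16^2)/13 = 247/13 = 19, a_7 = floor((22 + 16)/19) = 2.
  m_8 = 19*2 - 16 = 22, d_8 = (503 - 22^2)/19 = 19/19 = 1, a_8 = floor((22 + 22)/1) = 44.
  m_9 = 1*44 - 22 = 22, d_9 = (503 - 22^2)/1 = 19/1 = 19: (m_9, d_9) = (m_1, d_1) = (22, 19), so from here the quotients repeat a_1, ..., a_8; the period length is 8.
So sqrt(503) = [22; (2, 2, 1, 21, 1, 2, 2, 44)] with period length k = 8.
k is even, so the fundamental solution of x^2 - 503y^2 = 1 is (p_{k-1}, q_{k-1}) = (p_7, q_7); compute convergents through index 7.
Convergents (p_i = a_i*p_{i-1} + p_{i-2}, q_i = a_i*q_{i-1} + q_{i-2} with p_{-2}=0, p_{-1}=1, q_{-2}=1, q_{-1}=0):
  i=0: a_0=22, p_0 = 22*1 + 0 = 22, q_0 = 22*0 + 1 = 1.
  i=1: a_1=2, p_1 = 2*22 + 1 = 45, q_1 = 2*1 + 0 = 2.
  i=2: a_2=2, p_2 = 2*45 + 22 = 112, q_2 = 2*2 + 1 = 5.
  i=3: a_3=1, p_3 = 1*112 + 45 = 157, q_3 = 1*5 + 2 = 7.
  i=4: a_4=21, p_4 = 21*157 + 112 = 3409, q_4 = 21*7 + 5 = 152.
  i=5: a_5=1, p_5 = 1*3409 + 157 = 3566, q_5 = 1*152 + 7 = 159.
  i=6: a_6=2, p_6 = 2*3566 + 3409 = 10541, q_6 = 2*159 + 152 = 470.
  i=7: a_7=2, p_7 = 2*10541 + 3566 = 24648, q_7 = 2*470 + 159 = 1099.
Check: 24648^2 - 503*1099^2 = 607523904 - 607523903 = 1, so (x, y) = (24648, 1099) solves the equation, and by the theorem it is the least positive solution.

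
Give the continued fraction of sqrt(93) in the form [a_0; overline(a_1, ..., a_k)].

[9; overline(1, 1, 1, 4, 6, 4, 1, 1, 1, 18)]

Write x_i = (sqrt(93) + m_i)/d_i with (m_0, d_0) = (0, 1). a_0 = floor(sqrt(93)) = 9, since 9^2 = 81 <= 93 < 100 = 10^2.
Iterate m_{i+1} = d_i*a_i - m_i, d_{i+1} = (93 - m_{i+1}^2)/d_i, a_{i+1} = floor((a_0 + m_{i+1})/d_{i+1}):
  m_1 = 1*9 - 0 = 9, d_1 = (93 - 9^2)/1 = 12/1 = 12, a_1 = floor((9 + 9)/12) = 1.
  m_2 = 12*1 - 9 = 3, d_2 = (93 - 3^2)/12 = 84/12 = 7, a_2 = floor((9 + 3)/7) = 1.
  m_3 = 7*1 - 3 = 4, d_3 = (93 - 4^2)/7 = 77/7 = 11, a_3 = floor((9 + 4)/11) = 1.
  m_4 = 11*1 - 4 = 7, d_4 = (93 - 7^2)/11 = 44/11 = 4, a_4 = floor((9 + 7)/4) = 4.
  m_5 = 4*4 - 7 = 9, d_5 = (93 - 9^2)/4 = 12/4 = 3, a_5 = floor((9 + 9)/3) = 6.
  m_6 = 3*6 - 9 = 9, d_6 = (93 - 9^2)/3 = 12/3 = 4, a_6 = floor((9 + 9)/4) = 4.
  m_7 = 4*4 - 9 = 7, d_7 = (93 - 7^2)/4 = 44/4 = 11, a_7 = floor((9 + 7)/11) = 1.
  m_8 = 11*1 - 7 = 4, d_8 = (93 - 4^2)/11 = 77/11 = 7, a_8 = floor((9 + 4)/7) = 1.
  m_9 = 7*1 - 4 = 3, d_9 = (93 - 3^2)/7 = 84/7 = 12, a_9 = floor((9 + 3)/12) = 1.
  m_10 = 12*1 - 3 = 9, d_10 = (93 - 9^2)/12 = 12/12 = 1, a_10 = floor((9 + 9)/1) = 18.
  m_11 = 1*18 - 9 = 9, d_11 = (93 - 9^2)/1 = 12/1 = 12: (m_11, d_11) = (m_1, d_1) = (9, 12), so from here the quotients repeat a_1, ..., a_10; the period length is 10.
Hence the expansion of sqrt(93) is a_0 = 9 followed by the repeating block 1, 1, 1, 4, 6, 4, 1, 1, 1, 18 (period 10).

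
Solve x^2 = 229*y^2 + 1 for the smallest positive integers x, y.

(x, y) = (5848201, 386460)

First expand sqrt(229) as a continued fraction. With x_i = (sqrt(229) + m_i)/d_i and (m_0, d_0) = (0, 1): a_0 = floor(sqrt(229)) = 15, since 15^2 = 225 <= 229 < 256 = 16^2.
Iterate m_{i+1} = d_i*a_i - m_i, d_{i+1} = (229 - m_{i+1}^2)/d_i, a_{i+1} = floor((a_0 + m_{i+1})/d_{i+1}):
  m_1 = 1*15 - 0 = 15, d_1 = (229 - 15^2)/1 = 4/1 = 4, a_1 = floor((15 + 15)/4) = 7.
  m_2 = 4*7 - 15 = 13, d_2 = (229 - 13^2)/4 = 60/4 = 15, a_2 = floor((15 + 13)/15) = 1.
  m_3 = 15*1 - 13 = 2, d_3 = (229 - 2^2)/15 = 225/15 = 15, a_3 = floor((15 + 2)/15) = 1.
  m_4 = 15*1 - 2 = 13, d_4 = (229 - 13^2)/15 = 60/15 = 4, a_4 = floor((15 + 13)/4) = 7.
  m_5 = 4*7 - 13 = 15, d_5 = (229 - 15^2)/4 = 4/4 = 1, a_5 = floor((15 + 15)/1) = 30.
  m_6 = 1*30 - 15 = 15, d_6 = (229 - 15^2)/1 = 4/1 = 4: (m_6, d_6) = (m_1, d_1) = (15, 4), so from here the quotients repeat a_1, ..., a_5; the period length is 5.
So sqrt(229) = [15; (7, 1, 1, 7, 30)] with period length k = 5.
k is odd, so (p_{k-1}, q_{k-1}) only solves x^2 - 229y^2 = -1 and the fundamental solution of x^2 - 229y^2 = 1 is (p_{2k-1}, q_{2k-1}) = (p_9, q_9); compute convergents through index 9, running through the period twice.
Convergents (p_i = a_i*p_{i-1} + p_{i-2}, q_i = a_i*q_{i-1} + q_{i-2} with p_{-2}=0, p_{-1}=1, q_{-2}=1, q_{-1}=0):
  i=0: a_0=15, p_0 = 15*1 + 0 = 15, q_0 = 15*0 + 1 = 1.
  i=1: a_1=7, p_1 = 7*15 + 1 = 106, q_1 = 7*1 + 0 = 7.
  i=2: a_2=1, p_2 = 1*106 + 15 = 121, q_2 = 1*7 + 1 = 8.
  i=3: a_3=1, p_3 = 1*121 + 106 = 227, q_3 = 1*8 + 7 = 15.
  i=4: a_4=7, p_4 = 7*227 + 121 = 1710, q_4 = 7*15 + 8 = 113.
  i=5: a_5=30, p_5 = 30*1710 + 227 = 51527, q_5 = 30*113 + 15 = 3405.
  i=6: a_6=7, p_6 = 7*51527 + 1710 = 362399, q_6 = 7*3405 + 113 = 23948.
  i=7: a_7=1, p_7 = 1*362399 + 51527 = 413926, q_7 = 1*23948 + 3405 = 27353.
  i=8: a_8=1, p_8 = 1*413926 + 362399 = 776325, q_8 = 1*27353 + 23948 = 51301.
  i=9: a_9=7, p_9 = 7*776325 + 413926 = 5848201, q_9 = 7*51301 + 27353 = 386460.
Indeed p_4^2 - 229*q_4^2 = 2924100 - 2924101 = -1, not +1.
Check: 5848201^2 - 229*386460^2 = 34201454936401 - 34201454936400 = 1, so (x, y) = (5848201, 386460) solves the equation, and by the theorem it is the least positive solution.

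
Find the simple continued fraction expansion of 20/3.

Run the Euclidean algorithm on 20 and 3; the successive quotients are the partial quotients a_0, a_1, ... (each step inverts the fractional part left over by the previous one):
  20 = 6*3 + 2, so a_0 = 6.
  3 = 1*2 + 1, so a_1 = 1.
  2 = 2*1 + 0, so a_2 = 2.
The remainder reaches 0 after 3 divisions, so the expansion has 3 partial quotients, read off in order.

[6; 1, 2]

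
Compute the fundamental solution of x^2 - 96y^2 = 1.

First expand sqrt(96) as a continued fraction. With x_i = (sqrt(96) + m_i)/d_i and (m_0, d_0) = (0, 1): a_0 = floor(sqrt(96)) = 9, since 9^2 = 81 <= 96 < 100 = 10^2.
Iterate m_{i+1} = d_i*a_i - m_i, d_{i+1} = (96 - m_{i+1}^2)/d_i, a_{i+1} = floor((a_0 + m_{i+1})/d_{i+1}):
  m_1 = 1*9 - 0 = 9, d_1 = (96 - 9^2)/1 = 15/1 = 15, a_1 = floor((9 + 9)/15) = 1.
  m_2 = 15*1 - 9 = 6, d_2 = (96 - 6^2)/15 = 60/15 = 4, a_2 = floor((9 + 6)/4) = 3.
  m_3 = 4*3 - 6 = 6, d_3 = (96 - 6^2)/4 = 60/4 = 15, a_3 = floor((9 + 6)/15) = 1.
  m_4 = 15*1 - 6 = 9, d_4 = (96 - 9^2)/15 = 15/15 = 1, a_4 = floor((9 + 9)/1) = 18.
  m_5 = 1*18 - 9 = 9, d_5 = (96 - 9^2)/1 = 15/1 = 15: (m_5, d_5) = (m_1, d_1) = (9, 15), so from here the quotients repeat a_1, ..., a_4; the period length is 4.
So sqrt(96) = [9; (1, 3, 1, 18)] with period length k = 4.
k is even, so the fundamental solution of x^2 - 96y^2 = 1 is (p_{k-1}, q_{k-1}) = (p_3, q_3); compute convergents through index 3.
Convergents (p_i = a_i*p_{i-1} + p_{i-2}, q_i = a_i*q_{i-1} + q_{i-2} with p_{-2}=0, p_{-1}=1, q_{-2}=1, q_{-1}=0):
  i=0: a_0=9, p_0 = 9*1 + 0 = 9, q_0 = 9*0 + 1 = 1.
  i=1: a_1=1, p_1 = 1*9 + 1 = 10, q_1 = 1*1 + 0 = 1.
  i=2: a_2=3, p_2 = 3*10 + 9 = 39, q_2 = 3*1 + 1 = 4.
  i=3: a_3=1, p_3 = 1*39 + 10 = 49, q_3 = 1*4 + 1 = 5.
Check: 49^2 - 96*5^2 = 2401 - 2400 = 1, so (x, y) = (49, 5) solves the equation, and by the theorem it is the least positive solution.

(x, y) = (49, 5)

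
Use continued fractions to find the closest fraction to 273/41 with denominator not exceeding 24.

153/23

Expand x = 273/41 as a continued fraction with the Euclidean algorithm:
  273 = 6*41 + 27, so a_0 = 6.
  41 = 1*27 + 14, so a_1 = 1.
  27 = 1*14 + 13, so a_2 = 1.
  14 = 1*13 + 1, so a_3 = 1.
  13 = 13*1 + 0, so a_4 = 13.
so x = [6; 1, 1, 1, 13].
Convergents (p_i = a_i*p_{i-1} + p_{i-2}, q_i = a_i*q_{i-1} + q_{i-2} with p_{-2}=0, p_{-1}=1, q_{-2}=1, q_{-1}=0), until the denominator exceeds 24:
  i=0: a_0=6, p_0 = 6*1 + 0 = 6, q_0 = 6*0 + 1 = 1.
  i=1: a_1=1, p_1 = 1*6 + 1 = 7, q_1 = 1*1 + 0 = 1.
  i=2: a_2=1, p_2 = 1*7 + 6 = 13, q_2 = 1*1 + 1 = 2.
  i=3: a_3=1, p_3 = 1*13 + 7 = 20, q_3 = 1*2 + 1 = 3.
  i=4: a_4=13, p_4 = 13*20 + 13 = 273, q_4 = 13*3 + 2 = 41.
q_4 = 41 > 24, so the last convergent with denominator <= 24 is p_3/q_3 = 20/3.
The closest fraction with denominator <= 24 is either p_3/q_3 or the intermediate fraction (k*p_3 + p_2)/(k*q_3 + q_2) with the largest k >= 1 whose denominator stays <= 24; these approach x as k grows, and every other convergent or intermediate fraction in range is farther away.
Largest k: floor((24 - q_2)/q_3) = floor((24 - 2)/3) = 7.
That gives (7*20 + 13)/(7*3 + 2) = 153/23.
Compare the errors: |x - 20/3| = |273*3 - 20*41|/(41*3) = 1/123, and |x - 153/23| = |273*23 - 153*41|/(41*23) = 6/943.
Cross-multiplying, 6*123 = 738 < 943 = 1*943, so 6/943 is smaller: the intermediate fraction 153/23 is closer to x than 20/3.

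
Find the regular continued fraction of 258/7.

[36; 1, 6]

Run the Euclidean algorithm on 258 and 7; the successive quotients are the partial quotients a_0, a_1, ... (each step inverts the fractional part left over by the previous one):
  258 = 36*7 + 6, so a_0 = 36.
  7 = 1*6 + 1, so a_1 = 1.
  6 = 6*1 + 0, so a_2 = 6.
The remainder reaches 0 after 3 divisions, so the expansion has 3 partial quotients, read off in order.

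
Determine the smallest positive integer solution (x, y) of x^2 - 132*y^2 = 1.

First expand sqrt(132) as a continued fraction. With x_i = (sqrt(132) + m_i)/d_i and (m_0, d_0) = (0, 1): a_0 = floor(sqrt(132)) = 11, since 11^2 = 121 <= 132 < 144 = 12^2.
Iterate m_{i+1} = d_i*a_i - m_i, d_{i+1} = (132 - m_{i+1}^2)/d_i, a_{i+1} = floor((a_0 + m_{i+1})/d_{i+1}):
  m_1 = 1*11 - 0 = 11, d_1 = (132 - 11^2)/1 = 11/1 = 11, a_1 = floor((11 + 11)/11) = 2.
  m_2 = 11*2 - 11 = 11, d_2 = (132 - 11^2)/11 = 11/11 = 1, a_2 = floor((11 + 11)/1) = 22.
  m_3 = 1*22 - 11 = 11, d_3 = (132 - 11^2)/1 = 11/1 = 11: (m_3, d_3) = (m_1, d_1) = (11, 11), so from here the quotients repeat a_1, a_2; the period length is 2.
So sqrt(132) = [11; (2, 22)] with period length k = 2.
k is even, so the fundamental solution of x^2 - 132y^2 = 1 is (p_{k-1}, q_{k-1}) = (p_1, q_1); compute convergents through index 1.
Convergents (p_i = a_i*p_{i-1} + p_{i-2}, q_i = a_i*q_{i-1} + q_{i-2} with p_{-2}=0, p_{-1}=1, q_{-2}=1, q_{-1}=0):
  i=0: a_0=11, p_0 = 11*1 + 0 = 11, q_0 = 11*0 + 1 = 1.
  i=1: a_1=2, p_1 = 2*11 + 1 = 23, q_1 = 2*1 + 0 = 2.
Check: 23^2 - 132*2^2 = 529 - 528 = 1, so (x, y) = (23, 2) solves the equation, and by the theorem it is the least positive solution.

(x, y) = (23, 2)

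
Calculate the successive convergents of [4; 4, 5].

4/1, 17/4, 89/21

Using the convergent recurrence p_i = a_i*p_{i-1} + p_{i-2}, q_i = a_i*q_{i-1} + q_{i-2} with p_{-2}=0, p_{-1}=1, q_{-2}=1, q_{-1}=0:
  i=0: a_0=4, p_0 = 4*1 + 0 = 4, q_0 = 4*0 + 1 = 1.
  i=1: a_1=4, p_1 = 4*4 + 1 = 17, q_1 = 4*1 + 0 = 4.
  i=2: a_2=5, p_2 = 5*17 + 4 = 89, q_2 = 5*4 + 1 = 21.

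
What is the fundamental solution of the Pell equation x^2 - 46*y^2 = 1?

(x, y) = (24335, 3588)

First expand sqrt(46) as a continued fraction. With x_i = (sqrt(46) + m_i)/d_i and (m_0, d_0) = (0, 1): a_0 = floor(sqrt(46)) = 6, since 6^2 = 36 <= 46 < 49 = 7^2.
Iterate m_{i+1} = d_i*a_i - m_i, d_{i+1} = (46 - m_{i+1}^2)/d_i, a_{i+1} = floor((a_0 + m_{i+1})/d_{i+1}):
  m_1 = 1*6 - 0 = 6, d_1 = (46 - 6^2)/1 = 10/1 = 10, a_1 = floor((6 + 6)/10) = 1.
  m_2 = 10*1 - 6 = 4, d_2 = (46 - 4^2)/10 = 30/10 = 3, a_2 = floor((6 + 4)/3) = 3.
  m_3 = 3*3 - 4 = 5, d_3 = (46 - 5^2)/3 = 21/3 = 7, a_3 = floor((6 + 5)/7) = 1.
  m_4 = 7*1 - 5 = 2, d_4 = (46 - 2^2)/7 = 42/7 = 6, a_4 = floor((6 + 2)/6) = 1.
  m_5 = 6*1 - 2 = 4, d_5 = (46 - 4^2)/6 = 30/6 = 5, a_5 = floor((6 + 4)/5) = 2.
  m_6 = 5*2 - 4 = 6, d_6 = (46 - 6^2)/5 = 10/5 = 2, a_6 = floor((6 + 6)/2) = 6.
  m_7 = 2*6 - 6 = 6, d_7 = (46 - 6^2)/2 = 10/2 = 5, a_7 = floor((6 + 6)/5) = 2.
  m_8 = 5*2 - 6 = 4, d_8 = (46 - 4^2)/5 = 30/5 = 6, a_8 = floor((6 + 4)/6) = 1.
  m_9 = 6*1 - 4 = 2, d_9 = (46 - 2^2)/6 = 42/6 = 7, a_9 = floor((6 + 2)/7) = 1.
  m_10 = 7*1 - 2 = 5, d_10 = (46 - 5^2)/7 = 21/7 = 3, a_10 = floor((6 + 5)/3) = 3.
  m_11 = 3*3 - 5 = 4, d_11 = (46 - 4^2)/3 = 30/3 = 10, a_11 = floor((6 + 4)/10) = 1.
  m_12 = 10*1 - 4 = 6, d_12 = (46 - 6^2)/10 = 10/10 = 1, a_12 = floor((6 + 6)/1) = 12.
  m_13 = 1*12 - 6 = 6, d_13 = (46 - 6^2)/1 = 10/1 = 10: (m_13, d_13) = (m_1, d_1) = (6, 10), so from here the quotients repeat a_1, ..., a_12; the period length is 12.
So sqrt(46) = [6; (1, 3, 1, 1, 2, 6, 2, 1, 1, 3, 1, 12)] with period length k = 12.
k is even, so the fundamental solution of x^2 - 46y^2 = 1 is (p_{k-1}, q_{k-1}) = (p_11, q_11); compute convergents through index 11.
Convergents (p_i = a_i*p_{i-1} + p_{i-2}, q_i = a_i*q_{i-1} + q_{i-2} with p_{-2}=0, p_{-1}=1, q_{-2}=1, q_{-1}=0):
  i=0: a_0=6, p_0 = 6*1 + 0 = 6, q_0 = 6*0 + 1 = 1.
  i=1: a_1=1, p_1 = 1*6 + 1 = 7, q_1 = 1*1 + 0 = 1.
  i=2: a_2=3, p_2 = 3*7 + 6 = 27, q_2 = 3*1 + 1 = 4.
  i=3: a_3=1, p_3 = 1*27 + 7 = 34, q_3 = 1*4 + 1 = 5.
  i=4: a_4=1, p_4 = 1*34 + 27 = 61, q_4 = 1*5 + 4 = 9.
  i=5: a_5=2, p_5 = 2*61 + 34 = 156, q_5 = 2*9 + 5 = 23.
  i=6: a_6=6, p_6 = 6*156 + 61 = 997, q_6 = 6*23 + 9 = 147.
  i=7: a_7=2, p_7 = 2*997 + 156 = 2150, q_7 = 2*147 + 23 = 317.
  i=8: a_8=1, p_8 = 1*2150 + 997 = 3147, q_8 = 1*317 + 147 = 464.
  i=9: a_9=1, p_9 = 1*3147 + 2150 = 5297, q_9 = 1*464 + 317 = 781.
  i=10: a_10=3, p_10 = 3*5297 + 3147 = 19038, q_10 = 3*781 + 464 = 2807.
  i=11: a_11=1, p_11 = 1*19038 + 5297 = 24335, q_11 = 1*2807 + 781 = 3588.
Check: 24335^2 - 46*3588^2 = 592192225 - 592192224 = 1, so (x, y) = (24335, 3588) solves the equation, and by the theorem it is the least positive solution.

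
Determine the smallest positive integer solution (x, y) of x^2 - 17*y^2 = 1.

First expand sqrt(17) as a continued fraction. With x_i = (sqrt(17) + m_i)/d_i and (m_0, d_0) = (0, 1): a_0 = floor(sqrt(17)) = 4, since 4^2 = 16 <= 17 < 25 = 5^2.
Iterate m_{i+1} = d_i*a_i - m_i, d_{i+1} = (17 - m_{i+1}^2)/d_i, a_{i+1} = floor((a_0 + m_{i+1})/d_{i+1}):
  m_1 = 1*4 - 0 = 4, d_1 = (17 - 4^2)/1 = 1/1 = 1, a_1 = floor((4 + 4)/1) = 8.
  m_2 = 1*8 - 4 = 4, d_2 = (17 - 4^2)/1 = 1/1 = 1: (m_2, d_2) = (m_1, d_1) = (4, 1), so from here the quotient a_1 repeats; the period length is 1.
So sqrt(17) = [4; (8)] with period length k = 1.
k is odd, so (p_{k-1}, q_{k-1}) only solves x^2 - 17y^2 = -1 and the fundamental solution of x^2 - 17y^2 = 1 is (p_{2k-1}, q_{2k-1}) = (p_1, q_1); compute convergents through index 1, running through the period twice.
Convergents (p_i = a_i*p_{i-1} + p_{i-2}, q_i = a_i*q_{i-1} + q_{i-2} with p_{-2}=0, p_{-1}=1, q_{-2}=1, q_{-1}=0):
  i=0: a_0=4, p_0 = 4*1 + 0 = 4, q_0 = 4*0 + 1 = 1.
  i=1: a_1=8, p_1 = 8*4 + 1 = 33, q_1 = 8*1 + 0 = 8.
Indeed p_0^2 - 17*q_0^2 = 16 - 17 = -1, not +1.
Check: 33^2 - 17*8^2 = 1089 - 1088 = 1, so (x, y) = (33, 8) solves the equation, and by the theorem it is the least positive solution.

(x, y) = (33, 8)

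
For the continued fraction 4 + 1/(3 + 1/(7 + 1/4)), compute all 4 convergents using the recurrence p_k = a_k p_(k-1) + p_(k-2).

4/1, 13/3, 95/22, 393/91

Using the convergent recurrence p_i = a_i*p_{i-1} + p_{i-2}, q_i = a_i*q_{i-1} + q_{i-2} with p_{-2}=0, p_{-1}=1, q_{-2}=1, q_{-1}=0:
  i=0: a_0=4, p_0 = 4*1 + 0 = 4, q_0 = 4*0 + 1 = 1.
  i=1: a_1=3, p_1 = 3*4 + 1 = 13, q_1 = 3*1 + 0 = 3.
  i=2: a_2=7, p_2 = 7*13 + 4 = 95, q_2 = 7*3 + 1 = 22.
  i=3: a_3=4, p_3 = 4*95 + 13 = 393, q_3 = 4*22 + 3 = 91.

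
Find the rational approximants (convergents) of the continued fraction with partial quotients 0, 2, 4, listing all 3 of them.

0/1, 1/2, 4/9

Using the convergent recurrence p_i = a_i*p_{i-1} + p_{i-2}, q_i = a_i*q_{i-1} + q_{i-2} with p_{-2}=0, p_{-1}=1, q_{-2}=1, q_{-1}=0:
  i=0: a_0=0, p_0 = 0*1 + 0 = 0, q_0 = 0*0 + 1 = 1.
  i=1: a_1=2, p_1 = 2*0 + 1 = 1, q_1 = 2*1 + 0 = 2.
  i=2: a_2=4, p_2 = 4*1 + 0 = 4, q_2 = 4*2 + 1 = 9.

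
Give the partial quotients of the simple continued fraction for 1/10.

[0; 10]

Run the Euclidean algorithm on 1 and 10; the successive quotients are the partial quotients a_0, a_1, ... (each step inverts the fractional part left over by the previous one):
  1 = 0*10 + 1, so a_0 = 0.
  10 = 10*1 + 0, so a_1 = 10.
The remainder reaches 0 after 2 divisions, so the expansion has 2 partial quotients, read off in order.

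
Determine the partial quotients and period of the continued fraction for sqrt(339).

[18; (2, 2, 2, 1, 17, 1, 2, 2, 2, 36)]

Write x_i = (sqrt(339) + m_i)/d_i with (m_0, d_0) = (0, 1). a_0 = floor(sqrt(339)) = 18, since 18^2 = 324 <= 339 < 361 = 19^2.
Iterate m_{i+1} = d_i*a_i - m_i, d_{i+1} = (339 - m_{i+1}^2)/d_i, a_{i+1} = floor((a_0 + m_{i+1})/d_{i+1}):
  m_1 = 1*18 - 0 = 18, d_1 = (339 - 18^2)/1 = 15/1 = 15, a_1 = floor((18 + 18)/15) = 2.
  m_2 = 15*2 - 18 = 12, d_2 = (339 - 12^2)/15 = 195/15 = 13, a_2 = floor((18 + 12)/13) = 2.
  m_3 = 13*2 - 12 = 14, d_3 = (339 - 14^2)/13 = 143/13 = 11, a_3 = floor((18 + 14)/11) = 2.
  m_4 = 11*2 - 14 = 8, d_4 = (339 - 8^2)/11 = 275/11 = 25, a_4 = floor((18 + 8)/25) = 1.
  m_5 = 25*1 - 8 = 17, d_5 = (339 - 17^2)/25 = 50/25 = 2, a_5 = floor((18 + 17)/2) = 17.
  m_6 = 2*17 - 17 = 17, d_6 = (339 - 17^2)/2 = 50/2 = 25, a_6 = floor((18 + 17)/25) = 1.
  m_7 = 25*1 - 17 = 8, d_7 = (339 - 8^2)/25 = 275/25 = 11, a_7 = floor((18 + 8)/11) = 2.
  m_8 = 11*2 - 8 = 14, d_8 = (339 - 14^2)/11 = 143/11 = 13, a_8 = floor((18 + 14)/13) = 2.
  m_9 = 13*2 - 14 = 12, d_9 = (339 - 12^2)/13 = 195/13 = 15, a_9 = floor((18 + 12)/15) = 2.
  m_10 = 15*2 - 12 = 18, d_10 = (339 - 18^2)/15 = 15/15 = 1, a_10 = floor((18 + 18)/1) = 36.
  m_11 = 1*36 - 18 = 18, d_11 = (339 - 18^2)/1 = 15/1 = 15: (m_11, d_11) = (m_1, d_1) = (18, 15), so from here the quotients repeat a_1, ..., a_10; the period length is 10.
Hence the expansion of sqrt(339) is a_0 = 18 followed by the repeating block 2, 2, 2, 1, 17, 1, 2, 2, 2, 36 (period 10).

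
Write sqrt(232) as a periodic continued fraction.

[15; (4, 3, 7, 3, 4, 30)]

Write x_i = (sqrt(232) + m_i)/d_i with (m_0, d_0) = (0, 1). a_0 = floor(sqrt(232)) = 15, since 15^2 = 225 <= 232 < 256 = 16^2.
Iterate m_{i+1} = d_i*a_i - m_i, d_{i+1} = (232 - m_{i+1}^2)/d_i, a_{i+1} = floor((a_0 + m_{i+1})/d_{i+1}):
  m_1 = 1*15 - 0 = 15, d_1 = (232 - 15^2)/1 = 7/1 = 7, a_1 = floor((15 + 15)/7) = 4.
  m_2 = 7*4 - 15 = 13, d_2 = (232 - 13^2)/7 = 63/7 = 9, a_2 = floor((15 + 13)/9) = 3.
  m_3 = 9*3 - 13 = 14, d_3 = (232 - 14^2)/9 = 36/9 = 4, a_3 = floor((15 + 14)/4) = 7.
  m_4 = 4*7 - 14 = 14, d_4 = (232 - 14^2)/4 = 36/4 = 9, a_4 = floor((15 + 14)/9) = 3.
  m_5 = 9*3 - 14 = 13, d_5 = (232 - 13^2)/9 = 63/9 = 7, a_5 = floor((15 + 13)/7) = 4.
  m_6 = 7*4 - 13 = 15, d_6 = (232 - 15^2)/7 = 7/7 = 1, a_6 = floor((15 + 15)/1) = 30.
  m_7 = 1*30 - 15 = 15, d_7 = (232 - 15^2)/1 = 7/1 = 7: (m_7, d_7) = (m_1, d_1) = (15, 7), so from here the quotients repeat a_1, ..., a_6; the period length is 6.
Hence the expansion of sqrt(232) is a_0 = 15 followed by the repeating block 4, 3, 7, 3, 4, 30 (period 6).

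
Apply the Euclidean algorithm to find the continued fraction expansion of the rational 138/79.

Run the Euclidean algorithm on 138 and 79; the successive quotients are the partial quotients a_0, a_1, ... (each step inverts the fractional part left over by the previous one):
  138 = 1*79 + 59, so a_0 = 1.
  79 = 1*59 + 20, so a_1 = 1.
  59 = 2*20 + 19, so a_2 = 2.
  20 = 1*19 + 1, so a_3 = 1.
  19 = 19*1 + 0, so a_4 = 19.
The remainder reaches 0 after 5 divisions, so the expansion has 5 partial quotients, read off in order.

[1; 1, 2, 1, 19]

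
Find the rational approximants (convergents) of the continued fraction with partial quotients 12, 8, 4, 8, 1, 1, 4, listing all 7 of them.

Using the convergent recurrence p_i = a_i*p_{i-1} + p_{i-2}, q_i = a_i*q_{i-1} + q_{i-2} with p_{-2}=0, p_{-1}=1, q_{-2}=1, q_{-1}=0:
  i=0: a_0=12, p_0 = 12*1 + 0 = 12, q_0 = 12*0 + 1 = 1.
  i=1: a_1=8, p_1 = 8*12 + 1 = 97, q_1 = 8*1 + 0 = 8.
  i=2: a_2=4, p_2 = 4*97 + 12 = 400, q_2 = 4*8 + 1 = 33.
  i=3: a_3=8, p_3 = 8*400 + 97 = 3297, q_3 = 8*33 + 8 = 272.
  i=4: a_4=1, p_4 = 1*3297 + 400 = 3697, q_4 = 1*272 + 33 = 305.
  i=5: a_5=1, p_5 = 1*3697 + 3297 = 6994, q_5 = 1*305 + 272 = 577.
  i=6: a_6=4, p_6 = 4*6994 + 3697 = 31673, q_6 = 4*577 + 305 = 2613.

12/1, 97/8, 400/33, 3297/272, 3697/305, 6994/577, 31673/2613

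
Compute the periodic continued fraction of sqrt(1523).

[39; (39, 78)]

Write x_i = (sqrt(1523) + m_i)/d_i with (m_0, d_0) = (0, 1). a_0 = floor(sqrt(1523)) = 39, since 39^2 = 1521 <= 1523 < 1600 = 40^2.
Iterate m_{i+1} = d_i*a_i - m_i, d_{i+1} = (1523 - m_{i+1}^2)/d_i, a_{i+1} = floor((a_0 + m_{i+1})/d_{i+1}):
  m_1 = 1*39 - 0 = 39, d_1 = (1523 - 39^2)/1 = 2/1 = 2, a_1 = floor((39 + 39)/2) = 39.
  m_2 = 2*39 - 39 = 39, d_2 = (1523 - 39^2)/2 = 2/2 = 1, a_2 = floor((39 + 39)/1) = 78.
  m_3 = 1*78 - 39 = 39, d_3 = (1523 - 39^2)/1 = 2/1 = 2: (m_3, d_3) = (m_1, d_1) = (39, 2), so from here the quotients repeat a_1, a_2; the period length is 2.
Hence the expansion of sqrt(1523) is a_0 = 39 followed by the repeating block 39, 78 (period 2).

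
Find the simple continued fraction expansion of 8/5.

[1; 1, 1, 2]

Run the Euclidean algorithm on 8 and 5; the successive quotients are the partial quotients a_0, a_1, ... (each step inverts the fractional part left over by the previous one):
  8 = 1*5 + 3, so a_0 = 1.
  5 = 1*3 + 2, so a_1 = 1.
  3 = 1*2 + 1, so a_2 = 1.
  2 = 2*1 + 0, so a_3 = 2.
The remainder reaches 0 after 4 divisions, so the expansion has 4 partial quotients, read off in order.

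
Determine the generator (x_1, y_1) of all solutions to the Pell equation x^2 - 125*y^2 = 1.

First expand sqrt(125) as a continued fraction. With x_i = (sqrt(125) + m_i)/d_i and (m_0, d_0) = (0, 1): a_0 = floor(sqrt(125)) = 11, since 11^2 = 121 <= 125 < 144 = 12^2.
Iterate m_{i+1} = d_i*a_i - m_i, d_{i+1} = (125 - m_{i+1}^2)/d_i, a_{i+1} = floor((a_0 + m_{i+1})/d_{i+1}):
  m_1 = 1*11 - 0 = 11, d_1 = (125 - 11^2)/1 = 4/1 = 4, a_1 = floor((11 + 11)/4) = 5.
  m_2 = 4*5 - 11 = 9, d_2 = (125 - 9^2)/4 = 44/4 = 11, a_2 = floor((11 + 9)/11) = 1.
  m_3 = 11*1 - 9 = 2, d_3 = (125 - 2^2)/11 = 121/11 = 11, a_3 = floor((11 + 2)/11) = 1.
  m_4 = 11*1 - 2 = 9, d_4 = (125 - 9^2)/11 = 44/11 = 4, a_4 = floor((11 + 9)/4) = 5.
  m_5 = 4*5 - 9 = 11, d_5 = (125 - 11^2)/4 = 4/4 = 1, a_5 = floor((11 + 11)/1) = 22.
  m_6 = 1*22 - 11 = 11, d_6 = (125 - 11^2)/1 = 4/1 = 4: (m_6, d_6) = (m_1, d_1) = (11, 4), so from here the quotients repeat a_1, ..., a_5; the period length is 5.
So sqrt(125) = [11; (5, 1, 1, 5, 22)] with period length k = 5.
k is odd, so (p_{k-1}, q_{k-1}) only solves x^2 - 125y^2 = -1 and the fundamental solution of x^2 - 125y^2 = 1 is (p_{2k-1}, q_{2k-1}) = (p_9, q_9); compute convergents through index 9, running through the period twice.
Convergents (p_i = a_i*p_{i-1} + p_{i-2}, q_i = a_i*q_{i-1} + q_{i-2} with p_{-2}=0, p_{-1}=1, q_{-2}=1, q_{-1}=0):
  i=0: a_0=11, p_0 = 11*1 + 0 = 11, q_0 = 11*0 + 1 = 1.
  i=1: a_1=5, p_1 = 5*11 + 1 = 56, q_1 = 5*1 + 0 = 5.
  i=2: a_2=1, p_2 = 1*56 + 11 = 67, q_2 = 1*5 + 1 = 6.
  i=3: a_3=1, p_3 = 1*67 + 56 = 123, q_3 = 1*6 + 5 = 11.
  i=4: a_4=5, p_4 = 5*123 + 67 = 682, q_4 = 5*11 + 6 = 61.
  i=5: a_5=22, p_5 = 22*682 + 123 = 15127, q_5 = 22*61 + 11 = 1353.
  i=6: a_6=5, p_6 = 5*15127 + 682 = 76317, q_6 = 5*1353 + 61 = 6826.
  i=7: a_7=1, p_7 = 1*76317 + 15127 = 91444, q_7 = 1*6826 + 1353 = 8179.
  i=8: a_8=1, p_8 = 1*91444 + 76317 = 167761, q_8 = 1*8179 + 6826 = 15005.
  i=9: a_9=5, p_9 = 5*167761 + 91444 = 930249, q_9 = 5*15005 + 8179 = 83204.
Indeed p_4^2 - 125*q_4^2 = 465124 - 465125 = -1, not +1.
Check: 930249^2 - 125*83204^2 = 865363202001 - 865363202000 = 1, so (x, y) = (930249, 83204) solves the equation, and by the theorem it is the least positive solution.

(x, y) = (930249, 83204)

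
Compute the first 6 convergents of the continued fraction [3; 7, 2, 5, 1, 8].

Using the convergent recurrence p_i = a_i*p_{i-1} + p_{i-2}, q_i = a_i*q_{i-1} + q_{i-2} with p_{-2}=0, p_{-1}=1, q_{-2}=1, q_{-1}=0:
  i=0: a_0=3, p_0 = 3*1 + 0 = 3, q_0 = 3*0 + 1 = 1.
  i=1: a_1=7, p_1 = 7*3 + 1 = 22, q_1 = 7*1 + 0 = 7.
  i=2: a_2=2, p_2 = 2*22 + 3 = 47, q_2 = 2*7 + 1 = 15.
  i=3: a_3=5, p_3 = 5*47 + 22 = 257, q_3 = 5*15 + 7 = 82.
  i=4: a_4=1, p_4 = 1*257 + 47 = 304, q_4 = 1*82 + 15 = 97.
  i=5: a_5=8, p_5 = 8*304 + 257 = 2689, q_5 = 8*97 + 82 = 858.

3/1, 22/7, 47/15, 257/82, 304/97, 2689/858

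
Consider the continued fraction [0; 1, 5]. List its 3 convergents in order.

Using the convergent recurrence p_i = a_i*p_{i-1} + p_{i-2}, q_i = a_i*q_{i-1} + q_{i-2} with p_{-2}=0, p_{-1}=1, q_{-2}=1, q_{-1}=0:
  i=0: a_0=0, p_0 = 0*1 + 0 = 0, q_0 = 0*0 + 1 = 1.
  i=1: a_1=1, p_1 = 1*0 + 1 = 1, q_1 = 1*1 + 0 = 1.
  i=2: a_2=5, p_2 = 5*1 + 0 = 5, q_2 = 5*1 + 1 = 6.

0/1, 1/1, 5/6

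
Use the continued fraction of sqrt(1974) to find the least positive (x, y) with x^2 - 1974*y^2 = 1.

First expand sqrt(1974) as a continued fraction. With x_i = (sqrt(1974) + m_i)/d_i and (m_0, d_0) = (0, 1): a_0 = floor(sqrt(1974)) = 44, since 44^2 = 1936 <= 1974 < 2025 = 45^2.
Iterate m_{i+1} = d_i*a_i - m_i, d_{i+1} = (1974 - m_{i+1}^2)/d_i, a_{i+1} = floor((a_0 + m_{i+1})/d_{i+1}):
  m_1 = 1*44 - 0 = 44, d_1 = (1974 - 44^2)/1 = 38/1 = 38, a_1 = floor((44 + 44)/38) = 2.
  m_2 = 38*2 - 44 = 32, d_2 = (1974 - 32^2)/38 = 950/38 = 25, a_2 = floor((44 + 32)/25) = 3.
  m_3 = 25*3 - 32 = 43, d_3 = (1974 - 43^2)/25 = 125/25 = 5, a_3 = floor((44 + 43)/5) = 17.
  m_4 = 5*17 - 43 = 42, d_4 = (1974 - 42^2)/5 = 210/5 = 42, a_4 = floor((44 + 42)/42) = 2.
  m_5 = 42*2 - 42 = 42, d_5 = (1974 - 42^2)/42 = 210/42 = 5, a_5 = floor((44 + 42)/5) = 17.
  m_6 = 5*17 - 42 = 43, d_6 = (1974 - 43^2)/5 = 125/5 = 25, a_6 = floor((44 + 43)/25) = 3.
  m_7 = 25*3 - 43 = 32, d_7 = (1974 - 32^2)/25 = 950/25 = 38, a_7 = floor((44 + 32)/38) = 2.
  m_8 = 38*2 - 32 = 44, d_8 = (1974 - 44^2)/38 = 38/38 = 1, a_8 = floor((44 + 44)/1) = 88.
  m_9 = 1*88 - 44 = 44, d_9 = (1974 - 44^2)/1 = 38/1 = 38: (m_9, d_9) = (m_1, d_1) = (44, 38), so from here the quotients repeat a_1, ..., a_8; the period length is 8.
So sqrt(1974) = [44; (2, 3, 17, 2, 17, 3, 2, 88)] with period length k = 8.
k is even, so the fundamental solution of x^2 - 1974y^2 = 1 is (p_{k-1}, q_{k-1}) = (p_7, q_7); compute convergents through index 7.
Convergents (p_i = a_i*p_{i-1} + p_{i-2}, q_i = a_i*q_{i-1} + q_{i-2} with p_{-2}=0, p_{-1}=1, q_{-2}=1, q_{-1}=0):
  i=0: a_0=44, p_0 = 44*1 + 0 = 44, q_0 = 44*0 + 1 = 1.
  i=1: a_1=2, p_1 = 2*44 + 1 = 89, q_1 = 2*1 + 0 = 2.
  i=2: a_2=3, p_2 = 3*89 + 44 = 311, q_2 = 3*2 + 1 = 7.
  i=3: a_3=17, p_3 = 17*311 + 89 = 5376, q_3 = 17*7 + 2 = 121.
  i=4: a_4=2, p_4 = 2*5376 + 311 = 11063, q_4 = 2*121 + 7 = 249.
  i=5: a_5=17, p_5 = 17*11063 + 5376 = 193447, q_5 = 17*249 + 121 = 4354.
  i=6: a_6=3, p_6 = 3*193447 + 11063 = 591404, q_6 = 3*4354 + 249 = 13311.
  i=7: a_7=2, p_7 = 2*591404 + 193447 = 1376255, q_7 = 2*13311 + 4354 = 30976.
Check: 1376255^2 - 1974*30976^2 = 1894077825025 - 1894077825024 = 1, so (x, y) = (1376255, 30976) solves the equation, and by the theorem it is the least positive solution.

(x, y) = (1376255, 30976)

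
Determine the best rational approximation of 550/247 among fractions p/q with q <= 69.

Expand x = 550/247 as a continued fraction with the Euclidean algorithm:
  550 = 2*247 + 56, so a_0 = 2.
  247 = 4*56 + 23, so a_1 = 4.
  56 = 2*23 + 10, so a_2 = 2.
  23 = 2*10 + 3, so a_3 = 2.
  10 = 3*3 + 1, so a_4 = 3.
  3 = 3*1 + 0, so a_5 = 3.
so x = [2; 4, 2, 2, 3, 3].
Convergents (p_i = a_i*p_{i-1} + p_{i-2}, q_i = a_i*q_{i-1} + q_{i-2} with p_{-2}=0, p_{-1}=1, q_{-2}=1, q_{-1}=0), until the denominator exceeds 69:
  i=0: a_0=2, p_0 = 2*1 + 0 = 2, q_0 = 2*0 + 1 = 1.
  i=1: a_1=4, p_1 = 4*2 + 1 = 9, q_1 = 4*1 + 0 = 4.
  i=2: a_2=2, p_2 = 2*9 + 2 = 20, q_2 = 2*4 + 1 = 9.
  i=3: a_3=2, p_3 = 2*20 + 9 = 49, q_3 = 2*9 + 4 = 22.
  i=4: a_4=3, p_4 = 3*49 + 20 = 167, q_4 = 3*22 + 9 = 75.
q_4 = 75 > 69, so the last convergent with denominator <= 69 is p_3/q_3 = 49/22.
The closest fraction with denominator <= 69 is either p_3/q_3 or the intermediate fraction (k*p_3 + p_2)/(k*q_3 + q_2) with the largest k >= 1 whose denominator stays <= 69; these approach x as k grows, and every other convergent or intermediate fraction in range is farther away.
Largest k: floor((69 - q_2)/q_3) = floor((69 - 9)/22) = 2.
That gives (2*49 + 20)/(2*22 + 9) = 118/53.
Compare the errors: |x - 49/22| = |550*22 - 49*247|/(247*22) = 3/5434, and |x - 118/53| = |550*53 - 118*247|/(247*53) = 4/13091.
Cross-multiplying, 4*5434 = 21736 < 39273 = 3*13091, so 4/13091 is smaller: the intermediate fraction 118/53 is closer to x than 49/22.

118/53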